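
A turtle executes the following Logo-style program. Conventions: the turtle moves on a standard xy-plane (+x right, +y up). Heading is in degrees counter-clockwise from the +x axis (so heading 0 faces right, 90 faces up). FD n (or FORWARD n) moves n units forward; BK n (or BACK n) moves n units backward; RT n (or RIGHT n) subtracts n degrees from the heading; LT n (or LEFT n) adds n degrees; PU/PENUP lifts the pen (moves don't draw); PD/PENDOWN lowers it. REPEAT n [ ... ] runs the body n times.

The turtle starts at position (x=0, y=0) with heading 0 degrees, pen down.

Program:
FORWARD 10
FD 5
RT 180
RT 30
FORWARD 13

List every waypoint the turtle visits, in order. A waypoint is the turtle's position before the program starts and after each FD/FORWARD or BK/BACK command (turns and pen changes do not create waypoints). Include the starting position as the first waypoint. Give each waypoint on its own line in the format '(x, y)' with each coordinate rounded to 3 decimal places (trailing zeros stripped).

Answer: (0, 0)
(10, 0)
(15, 0)
(3.742, 6.5)

Derivation:
Executing turtle program step by step:
Start: pos=(0,0), heading=0, pen down
FD 10: (0,0) -> (10,0) [heading=0, draw]
FD 5: (10,0) -> (15,0) [heading=0, draw]
RT 180: heading 0 -> 180
RT 30: heading 180 -> 150
FD 13: (15,0) -> (3.742,6.5) [heading=150, draw]
Final: pos=(3.742,6.5), heading=150, 3 segment(s) drawn
Waypoints (4 total):
(0, 0)
(10, 0)
(15, 0)
(3.742, 6.5)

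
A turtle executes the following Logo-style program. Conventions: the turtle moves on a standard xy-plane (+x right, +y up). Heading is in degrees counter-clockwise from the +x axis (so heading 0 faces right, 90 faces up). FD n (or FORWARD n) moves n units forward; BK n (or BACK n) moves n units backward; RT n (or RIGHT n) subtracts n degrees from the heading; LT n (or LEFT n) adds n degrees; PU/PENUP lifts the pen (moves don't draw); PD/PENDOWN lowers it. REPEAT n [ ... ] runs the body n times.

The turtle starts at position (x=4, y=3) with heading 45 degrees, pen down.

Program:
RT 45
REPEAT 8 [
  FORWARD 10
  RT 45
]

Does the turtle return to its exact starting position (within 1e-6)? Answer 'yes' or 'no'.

Answer: yes

Derivation:
Executing turtle program step by step:
Start: pos=(4,3), heading=45, pen down
RT 45: heading 45 -> 0
REPEAT 8 [
  -- iteration 1/8 --
  FD 10: (4,3) -> (14,3) [heading=0, draw]
  RT 45: heading 0 -> 315
  -- iteration 2/8 --
  FD 10: (14,3) -> (21.071,-4.071) [heading=315, draw]
  RT 45: heading 315 -> 270
  -- iteration 3/8 --
  FD 10: (21.071,-4.071) -> (21.071,-14.071) [heading=270, draw]
  RT 45: heading 270 -> 225
  -- iteration 4/8 --
  FD 10: (21.071,-14.071) -> (14,-21.142) [heading=225, draw]
  RT 45: heading 225 -> 180
  -- iteration 5/8 --
  FD 10: (14,-21.142) -> (4,-21.142) [heading=180, draw]
  RT 45: heading 180 -> 135
  -- iteration 6/8 --
  FD 10: (4,-21.142) -> (-3.071,-14.071) [heading=135, draw]
  RT 45: heading 135 -> 90
  -- iteration 7/8 --
  FD 10: (-3.071,-14.071) -> (-3.071,-4.071) [heading=90, draw]
  RT 45: heading 90 -> 45
  -- iteration 8/8 --
  FD 10: (-3.071,-4.071) -> (4,3) [heading=45, draw]
  RT 45: heading 45 -> 0
]
Final: pos=(4,3), heading=0, 8 segment(s) drawn

Start position: (4, 3)
Final position: (4, 3)
Distance = 0; < 1e-6 -> CLOSED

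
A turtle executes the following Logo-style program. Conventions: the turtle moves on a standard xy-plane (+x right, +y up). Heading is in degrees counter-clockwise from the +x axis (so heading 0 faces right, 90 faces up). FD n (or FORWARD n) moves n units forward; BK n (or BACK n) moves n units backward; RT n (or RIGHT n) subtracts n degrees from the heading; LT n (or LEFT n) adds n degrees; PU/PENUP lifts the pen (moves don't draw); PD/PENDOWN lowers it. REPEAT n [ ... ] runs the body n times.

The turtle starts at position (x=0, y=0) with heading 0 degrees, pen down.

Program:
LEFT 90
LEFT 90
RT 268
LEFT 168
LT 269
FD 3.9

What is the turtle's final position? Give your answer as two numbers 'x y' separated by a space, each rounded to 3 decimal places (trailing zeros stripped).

Executing turtle program step by step:
Start: pos=(0,0), heading=0, pen down
LT 90: heading 0 -> 90
LT 90: heading 90 -> 180
RT 268: heading 180 -> 272
LT 168: heading 272 -> 80
LT 269: heading 80 -> 349
FD 3.9: (0,0) -> (3.828,-0.744) [heading=349, draw]
Final: pos=(3.828,-0.744), heading=349, 1 segment(s) drawn

Answer: 3.828 -0.744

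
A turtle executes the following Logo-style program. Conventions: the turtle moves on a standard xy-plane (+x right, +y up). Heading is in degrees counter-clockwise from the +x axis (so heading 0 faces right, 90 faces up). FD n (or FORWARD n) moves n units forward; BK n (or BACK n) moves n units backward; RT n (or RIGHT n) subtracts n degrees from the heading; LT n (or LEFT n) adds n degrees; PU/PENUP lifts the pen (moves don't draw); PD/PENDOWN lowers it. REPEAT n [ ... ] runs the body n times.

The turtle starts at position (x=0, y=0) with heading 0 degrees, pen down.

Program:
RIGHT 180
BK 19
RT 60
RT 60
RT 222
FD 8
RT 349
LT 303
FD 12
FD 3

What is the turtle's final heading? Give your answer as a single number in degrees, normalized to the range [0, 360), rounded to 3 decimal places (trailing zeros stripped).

Answer: 152

Derivation:
Executing turtle program step by step:
Start: pos=(0,0), heading=0, pen down
RT 180: heading 0 -> 180
BK 19: (0,0) -> (19,0) [heading=180, draw]
RT 60: heading 180 -> 120
RT 60: heading 120 -> 60
RT 222: heading 60 -> 198
FD 8: (19,0) -> (11.392,-2.472) [heading=198, draw]
RT 349: heading 198 -> 209
LT 303: heading 209 -> 152
FD 12: (11.392,-2.472) -> (0.796,3.162) [heading=152, draw]
FD 3: (0.796,3.162) -> (-1.853,4.57) [heading=152, draw]
Final: pos=(-1.853,4.57), heading=152, 4 segment(s) drawn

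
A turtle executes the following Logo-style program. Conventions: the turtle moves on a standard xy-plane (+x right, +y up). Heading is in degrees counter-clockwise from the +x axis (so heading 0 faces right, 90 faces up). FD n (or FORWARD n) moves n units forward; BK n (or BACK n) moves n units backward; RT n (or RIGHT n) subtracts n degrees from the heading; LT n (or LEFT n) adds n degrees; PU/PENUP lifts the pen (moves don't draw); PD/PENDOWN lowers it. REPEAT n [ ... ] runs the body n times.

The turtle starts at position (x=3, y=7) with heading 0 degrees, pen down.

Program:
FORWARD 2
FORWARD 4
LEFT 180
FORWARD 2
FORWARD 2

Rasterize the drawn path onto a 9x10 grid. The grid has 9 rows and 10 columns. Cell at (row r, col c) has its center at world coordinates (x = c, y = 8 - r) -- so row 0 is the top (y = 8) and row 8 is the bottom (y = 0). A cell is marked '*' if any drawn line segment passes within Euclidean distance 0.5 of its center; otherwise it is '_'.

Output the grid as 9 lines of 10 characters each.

Answer: __________
___*******
__________
__________
__________
__________
__________
__________
__________

Derivation:
Segment 0: (3,7) -> (5,7)
Segment 1: (5,7) -> (9,7)
Segment 2: (9,7) -> (7,7)
Segment 3: (7,7) -> (5,7)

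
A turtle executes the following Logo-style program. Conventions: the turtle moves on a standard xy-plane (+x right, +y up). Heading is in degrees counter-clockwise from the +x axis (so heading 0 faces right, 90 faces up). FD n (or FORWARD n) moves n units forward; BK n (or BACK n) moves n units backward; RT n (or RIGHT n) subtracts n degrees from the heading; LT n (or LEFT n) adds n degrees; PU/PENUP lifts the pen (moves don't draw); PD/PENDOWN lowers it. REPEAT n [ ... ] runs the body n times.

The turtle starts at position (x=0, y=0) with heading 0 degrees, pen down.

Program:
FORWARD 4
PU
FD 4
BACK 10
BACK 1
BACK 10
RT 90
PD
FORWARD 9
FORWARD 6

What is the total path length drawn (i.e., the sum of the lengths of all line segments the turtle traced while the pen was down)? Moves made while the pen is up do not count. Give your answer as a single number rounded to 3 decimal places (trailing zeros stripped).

Executing turtle program step by step:
Start: pos=(0,0), heading=0, pen down
FD 4: (0,0) -> (4,0) [heading=0, draw]
PU: pen up
FD 4: (4,0) -> (8,0) [heading=0, move]
BK 10: (8,0) -> (-2,0) [heading=0, move]
BK 1: (-2,0) -> (-3,0) [heading=0, move]
BK 10: (-3,0) -> (-13,0) [heading=0, move]
RT 90: heading 0 -> 270
PD: pen down
FD 9: (-13,0) -> (-13,-9) [heading=270, draw]
FD 6: (-13,-9) -> (-13,-15) [heading=270, draw]
Final: pos=(-13,-15), heading=270, 3 segment(s) drawn

Segment lengths:
  seg 1: (0,0) -> (4,0), length = 4
  seg 2: (-13,0) -> (-13,-9), length = 9
  seg 3: (-13,-9) -> (-13,-15), length = 6
Total = 19

Answer: 19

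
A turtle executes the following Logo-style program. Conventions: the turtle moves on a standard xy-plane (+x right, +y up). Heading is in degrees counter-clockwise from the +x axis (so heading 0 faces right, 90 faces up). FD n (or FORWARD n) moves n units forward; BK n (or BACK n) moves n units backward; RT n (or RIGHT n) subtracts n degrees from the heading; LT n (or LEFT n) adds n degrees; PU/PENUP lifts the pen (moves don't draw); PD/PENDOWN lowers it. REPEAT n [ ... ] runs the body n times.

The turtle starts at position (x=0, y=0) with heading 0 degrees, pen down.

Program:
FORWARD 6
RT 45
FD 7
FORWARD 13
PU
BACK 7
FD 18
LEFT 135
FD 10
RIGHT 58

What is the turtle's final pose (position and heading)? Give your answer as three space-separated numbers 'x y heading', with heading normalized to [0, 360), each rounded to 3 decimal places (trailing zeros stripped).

Executing turtle program step by step:
Start: pos=(0,0), heading=0, pen down
FD 6: (0,0) -> (6,0) [heading=0, draw]
RT 45: heading 0 -> 315
FD 7: (6,0) -> (10.95,-4.95) [heading=315, draw]
FD 13: (10.95,-4.95) -> (20.142,-14.142) [heading=315, draw]
PU: pen up
BK 7: (20.142,-14.142) -> (15.192,-9.192) [heading=315, move]
FD 18: (15.192,-9.192) -> (27.92,-21.92) [heading=315, move]
LT 135: heading 315 -> 90
FD 10: (27.92,-21.92) -> (27.92,-11.92) [heading=90, move]
RT 58: heading 90 -> 32
Final: pos=(27.92,-11.92), heading=32, 3 segment(s) drawn

Answer: 27.92 -11.92 32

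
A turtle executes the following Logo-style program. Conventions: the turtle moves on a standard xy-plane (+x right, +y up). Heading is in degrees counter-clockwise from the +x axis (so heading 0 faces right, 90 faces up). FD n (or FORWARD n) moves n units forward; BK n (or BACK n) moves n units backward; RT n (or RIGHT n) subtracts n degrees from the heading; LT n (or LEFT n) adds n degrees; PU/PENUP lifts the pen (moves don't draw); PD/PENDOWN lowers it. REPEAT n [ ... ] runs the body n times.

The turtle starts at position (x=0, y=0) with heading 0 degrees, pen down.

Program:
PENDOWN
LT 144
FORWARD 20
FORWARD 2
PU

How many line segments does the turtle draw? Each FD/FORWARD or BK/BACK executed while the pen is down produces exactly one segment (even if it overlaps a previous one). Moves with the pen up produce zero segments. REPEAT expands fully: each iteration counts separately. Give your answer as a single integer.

Answer: 2

Derivation:
Executing turtle program step by step:
Start: pos=(0,0), heading=0, pen down
PD: pen down
LT 144: heading 0 -> 144
FD 20: (0,0) -> (-16.18,11.756) [heading=144, draw]
FD 2: (-16.18,11.756) -> (-17.798,12.931) [heading=144, draw]
PU: pen up
Final: pos=(-17.798,12.931), heading=144, 2 segment(s) drawn
Segments drawn: 2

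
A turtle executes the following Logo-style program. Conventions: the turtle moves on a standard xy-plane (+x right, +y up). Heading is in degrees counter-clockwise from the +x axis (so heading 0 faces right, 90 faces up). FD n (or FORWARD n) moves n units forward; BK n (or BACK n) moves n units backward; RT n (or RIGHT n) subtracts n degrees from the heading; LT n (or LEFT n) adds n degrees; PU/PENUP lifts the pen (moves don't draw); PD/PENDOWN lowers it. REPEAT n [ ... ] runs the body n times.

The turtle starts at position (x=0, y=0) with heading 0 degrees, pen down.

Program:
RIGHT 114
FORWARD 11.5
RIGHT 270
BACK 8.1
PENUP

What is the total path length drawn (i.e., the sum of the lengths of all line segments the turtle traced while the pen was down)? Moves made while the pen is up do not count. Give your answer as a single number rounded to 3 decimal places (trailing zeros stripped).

Answer: 19.6

Derivation:
Executing turtle program step by step:
Start: pos=(0,0), heading=0, pen down
RT 114: heading 0 -> 246
FD 11.5: (0,0) -> (-4.677,-10.506) [heading=246, draw]
RT 270: heading 246 -> 336
BK 8.1: (-4.677,-10.506) -> (-12.077,-7.211) [heading=336, draw]
PU: pen up
Final: pos=(-12.077,-7.211), heading=336, 2 segment(s) drawn

Segment lengths:
  seg 1: (0,0) -> (-4.677,-10.506), length = 11.5
  seg 2: (-4.677,-10.506) -> (-12.077,-7.211), length = 8.1
Total = 19.6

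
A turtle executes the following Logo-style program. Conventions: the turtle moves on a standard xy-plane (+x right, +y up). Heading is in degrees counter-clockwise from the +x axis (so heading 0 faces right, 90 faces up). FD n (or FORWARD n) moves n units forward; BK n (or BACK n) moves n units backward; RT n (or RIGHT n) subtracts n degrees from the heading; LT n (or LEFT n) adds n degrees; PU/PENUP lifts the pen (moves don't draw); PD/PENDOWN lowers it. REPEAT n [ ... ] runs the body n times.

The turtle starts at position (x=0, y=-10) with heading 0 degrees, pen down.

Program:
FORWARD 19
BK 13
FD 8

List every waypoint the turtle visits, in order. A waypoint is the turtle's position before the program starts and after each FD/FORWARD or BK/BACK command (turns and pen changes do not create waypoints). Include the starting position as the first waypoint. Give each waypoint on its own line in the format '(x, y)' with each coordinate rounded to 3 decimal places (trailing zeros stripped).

Executing turtle program step by step:
Start: pos=(0,-10), heading=0, pen down
FD 19: (0,-10) -> (19,-10) [heading=0, draw]
BK 13: (19,-10) -> (6,-10) [heading=0, draw]
FD 8: (6,-10) -> (14,-10) [heading=0, draw]
Final: pos=(14,-10), heading=0, 3 segment(s) drawn
Waypoints (4 total):
(0, -10)
(19, -10)
(6, -10)
(14, -10)

Answer: (0, -10)
(19, -10)
(6, -10)
(14, -10)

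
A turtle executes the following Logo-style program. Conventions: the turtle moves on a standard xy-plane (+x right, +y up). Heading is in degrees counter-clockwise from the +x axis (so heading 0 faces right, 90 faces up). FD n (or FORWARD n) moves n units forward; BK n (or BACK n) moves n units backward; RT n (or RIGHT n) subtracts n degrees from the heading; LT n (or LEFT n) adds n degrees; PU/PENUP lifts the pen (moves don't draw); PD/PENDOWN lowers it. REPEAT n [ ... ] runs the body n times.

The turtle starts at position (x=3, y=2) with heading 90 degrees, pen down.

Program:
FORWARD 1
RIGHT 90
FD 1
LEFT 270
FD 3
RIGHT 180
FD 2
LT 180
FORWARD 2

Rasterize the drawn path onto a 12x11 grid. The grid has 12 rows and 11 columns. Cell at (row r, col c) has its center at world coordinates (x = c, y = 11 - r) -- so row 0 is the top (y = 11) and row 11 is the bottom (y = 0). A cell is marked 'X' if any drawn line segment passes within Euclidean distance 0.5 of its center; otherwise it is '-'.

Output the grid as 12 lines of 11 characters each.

Segment 0: (3,2) -> (3,3)
Segment 1: (3,3) -> (4,3)
Segment 2: (4,3) -> (4,0)
Segment 3: (4,0) -> (4,2)
Segment 4: (4,2) -> (4,0)

Answer: -----------
-----------
-----------
-----------
-----------
-----------
-----------
-----------
---XX------
---XX------
----X------
----X------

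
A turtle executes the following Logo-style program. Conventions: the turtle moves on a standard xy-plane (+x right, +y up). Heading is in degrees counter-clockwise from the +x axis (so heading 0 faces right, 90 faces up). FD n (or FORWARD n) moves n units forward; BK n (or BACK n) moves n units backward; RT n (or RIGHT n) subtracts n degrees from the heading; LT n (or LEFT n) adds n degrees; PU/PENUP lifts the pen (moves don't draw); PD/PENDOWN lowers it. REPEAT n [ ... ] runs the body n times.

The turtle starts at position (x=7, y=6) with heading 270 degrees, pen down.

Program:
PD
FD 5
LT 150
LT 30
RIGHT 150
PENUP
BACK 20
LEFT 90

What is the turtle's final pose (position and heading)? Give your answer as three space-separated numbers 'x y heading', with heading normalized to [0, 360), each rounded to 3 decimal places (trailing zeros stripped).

Executing turtle program step by step:
Start: pos=(7,6), heading=270, pen down
PD: pen down
FD 5: (7,6) -> (7,1) [heading=270, draw]
LT 150: heading 270 -> 60
LT 30: heading 60 -> 90
RT 150: heading 90 -> 300
PU: pen up
BK 20: (7,1) -> (-3,18.321) [heading=300, move]
LT 90: heading 300 -> 30
Final: pos=(-3,18.321), heading=30, 1 segment(s) drawn

Answer: -3 18.321 30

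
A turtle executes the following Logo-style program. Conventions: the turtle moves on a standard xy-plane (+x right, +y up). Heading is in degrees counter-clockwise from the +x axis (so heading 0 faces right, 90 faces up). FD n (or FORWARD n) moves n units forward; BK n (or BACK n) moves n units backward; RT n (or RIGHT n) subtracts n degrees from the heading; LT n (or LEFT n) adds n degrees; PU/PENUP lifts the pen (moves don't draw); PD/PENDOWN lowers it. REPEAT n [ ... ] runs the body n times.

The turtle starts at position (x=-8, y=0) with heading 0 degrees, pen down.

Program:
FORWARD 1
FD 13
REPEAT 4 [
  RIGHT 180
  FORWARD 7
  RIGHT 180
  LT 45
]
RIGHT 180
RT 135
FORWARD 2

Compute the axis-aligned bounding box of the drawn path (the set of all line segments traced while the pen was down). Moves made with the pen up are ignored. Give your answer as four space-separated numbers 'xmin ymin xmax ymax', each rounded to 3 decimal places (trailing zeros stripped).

Executing turtle program step by step:
Start: pos=(-8,0), heading=0, pen down
FD 1: (-8,0) -> (-7,0) [heading=0, draw]
FD 13: (-7,0) -> (6,0) [heading=0, draw]
REPEAT 4 [
  -- iteration 1/4 --
  RT 180: heading 0 -> 180
  FD 7: (6,0) -> (-1,0) [heading=180, draw]
  RT 180: heading 180 -> 0
  LT 45: heading 0 -> 45
  -- iteration 2/4 --
  RT 180: heading 45 -> 225
  FD 7: (-1,0) -> (-5.95,-4.95) [heading=225, draw]
  RT 180: heading 225 -> 45
  LT 45: heading 45 -> 90
  -- iteration 3/4 --
  RT 180: heading 90 -> 270
  FD 7: (-5.95,-4.95) -> (-5.95,-11.95) [heading=270, draw]
  RT 180: heading 270 -> 90
  LT 45: heading 90 -> 135
  -- iteration 4/4 --
  RT 180: heading 135 -> 315
  FD 7: (-5.95,-11.95) -> (-1,-16.899) [heading=315, draw]
  RT 180: heading 315 -> 135
  LT 45: heading 135 -> 180
]
RT 180: heading 180 -> 0
RT 135: heading 0 -> 225
FD 2: (-1,-16.899) -> (-2.414,-18.314) [heading=225, draw]
Final: pos=(-2.414,-18.314), heading=225, 7 segment(s) drawn

Segment endpoints: x in {-8, -7, -5.95, -5.95, -2.414, -1, 6}, y in {-18.314, -16.899, -11.95, -4.95, 0, 0}
xmin=-8, ymin=-18.314, xmax=6, ymax=0

Answer: -8 -18.314 6 0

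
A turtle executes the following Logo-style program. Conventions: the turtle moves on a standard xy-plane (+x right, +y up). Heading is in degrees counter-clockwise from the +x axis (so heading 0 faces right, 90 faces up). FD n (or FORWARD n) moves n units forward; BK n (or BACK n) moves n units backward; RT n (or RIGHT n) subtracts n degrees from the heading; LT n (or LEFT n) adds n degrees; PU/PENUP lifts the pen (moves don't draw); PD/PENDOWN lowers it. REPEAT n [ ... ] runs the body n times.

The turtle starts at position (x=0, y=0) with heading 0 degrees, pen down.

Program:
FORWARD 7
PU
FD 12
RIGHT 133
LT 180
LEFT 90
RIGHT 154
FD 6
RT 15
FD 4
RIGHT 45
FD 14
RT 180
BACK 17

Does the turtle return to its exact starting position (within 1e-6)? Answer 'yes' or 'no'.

Executing turtle program step by step:
Start: pos=(0,0), heading=0, pen down
FD 7: (0,0) -> (7,0) [heading=0, draw]
PU: pen up
FD 12: (7,0) -> (19,0) [heading=0, move]
RT 133: heading 0 -> 227
LT 180: heading 227 -> 47
LT 90: heading 47 -> 137
RT 154: heading 137 -> 343
FD 6: (19,0) -> (24.738,-1.754) [heading=343, move]
RT 15: heading 343 -> 328
FD 4: (24.738,-1.754) -> (28.13,-3.874) [heading=328, move]
RT 45: heading 328 -> 283
FD 14: (28.13,-3.874) -> (31.279,-17.515) [heading=283, move]
RT 180: heading 283 -> 103
BK 17: (31.279,-17.515) -> (35.104,-34.079) [heading=103, move]
Final: pos=(35.104,-34.079), heading=103, 1 segment(s) drawn

Start position: (0, 0)
Final position: (35.104, -34.079)
Distance = 48.925; >= 1e-6 -> NOT closed

Answer: no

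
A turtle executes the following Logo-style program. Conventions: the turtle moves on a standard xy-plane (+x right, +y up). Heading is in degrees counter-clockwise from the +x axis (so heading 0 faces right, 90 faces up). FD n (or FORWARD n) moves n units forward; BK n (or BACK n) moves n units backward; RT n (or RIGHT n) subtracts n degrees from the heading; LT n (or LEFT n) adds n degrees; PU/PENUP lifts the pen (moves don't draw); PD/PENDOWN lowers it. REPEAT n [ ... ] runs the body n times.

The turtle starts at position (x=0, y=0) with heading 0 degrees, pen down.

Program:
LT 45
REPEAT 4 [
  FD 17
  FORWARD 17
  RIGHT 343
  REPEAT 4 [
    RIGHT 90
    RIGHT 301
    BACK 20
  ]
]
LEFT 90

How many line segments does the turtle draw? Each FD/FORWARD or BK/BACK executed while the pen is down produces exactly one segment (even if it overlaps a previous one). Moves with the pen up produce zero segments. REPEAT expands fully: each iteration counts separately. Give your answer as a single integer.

Executing turtle program step by step:
Start: pos=(0,0), heading=0, pen down
LT 45: heading 0 -> 45
REPEAT 4 [
  -- iteration 1/4 --
  FD 17: (0,0) -> (12.021,12.021) [heading=45, draw]
  FD 17: (12.021,12.021) -> (24.042,24.042) [heading=45, draw]
  RT 343: heading 45 -> 62
  REPEAT 4 [
    -- iteration 1/4 --
    RT 90: heading 62 -> 332
    RT 301: heading 332 -> 31
    BK 20: (24.042,24.042) -> (6.898,13.741) [heading=31, draw]
    -- iteration 2/4 --
    RT 90: heading 31 -> 301
    RT 301: heading 301 -> 0
    BK 20: (6.898,13.741) -> (-13.102,13.741) [heading=0, draw]
    -- iteration 3/4 --
    RT 90: heading 0 -> 270
    RT 301: heading 270 -> 329
    BK 20: (-13.102,13.741) -> (-30.245,24.042) [heading=329, draw]
    -- iteration 4/4 --
    RT 90: heading 329 -> 239
    RT 301: heading 239 -> 298
    BK 20: (-30.245,24.042) -> (-39.634,41.701) [heading=298, draw]
  ]
  -- iteration 2/4 --
  FD 17: (-39.634,41.701) -> (-31.653,26.69) [heading=298, draw]
  FD 17: (-31.653,26.69) -> (-23.672,11.68) [heading=298, draw]
  RT 343: heading 298 -> 315
  REPEAT 4 [
    -- iteration 1/4 --
    RT 90: heading 315 -> 225
    RT 301: heading 225 -> 284
    BK 20: (-23.672,11.68) -> (-28.511,31.086) [heading=284, draw]
    -- iteration 2/4 --
    RT 90: heading 284 -> 194
    RT 301: heading 194 -> 253
    BK 20: (-28.511,31.086) -> (-22.663,50.212) [heading=253, draw]
    -- iteration 3/4 --
    RT 90: heading 253 -> 163
    RT 301: heading 163 -> 222
    BK 20: (-22.663,50.212) -> (-7.801,63.595) [heading=222, draw]
    -- iteration 4/4 --
    RT 90: heading 222 -> 132
    RT 301: heading 132 -> 191
    BK 20: (-7.801,63.595) -> (11.832,67.411) [heading=191, draw]
  ]
  -- iteration 3/4 --
  FD 17: (11.832,67.411) -> (-4.856,64.167) [heading=191, draw]
  FD 17: (-4.856,64.167) -> (-21.543,60.924) [heading=191, draw]
  RT 343: heading 191 -> 208
  REPEAT 4 [
    -- iteration 1/4 --
    RT 90: heading 208 -> 118
    RT 301: heading 118 -> 177
    BK 20: (-21.543,60.924) -> (-1.571,59.877) [heading=177, draw]
    -- iteration 2/4 --
    RT 90: heading 177 -> 87
    RT 301: heading 87 -> 146
    BK 20: (-1.571,59.877) -> (15.01,48.693) [heading=146, draw]
    -- iteration 3/4 --
    RT 90: heading 146 -> 56
    RT 301: heading 56 -> 115
    BK 20: (15.01,48.693) -> (23.462,30.567) [heading=115, draw]
    -- iteration 4/4 --
    RT 90: heading 115 -> 25
    RT 301: heading 25 -> 84
    BK 20: (23.462,30.567) -> (21.372,10.676) [heading=84, draw]
  ]
  -- iteration 4/4 --
  FD 17: (21.372,10.676) -> (23.149,27.583) [heading=84, draw]
  FD 17: (23.149,27.583) -> (24.926,44.49) [heading=84, draw]
  RT 343: heading 84 -> 101
  REPEAT 4 [
    -- iteration 1/4 --
    RT 90: heading 101 -> 11
    RT 301: heading 11 -> 70
    BK 20: (24.926,44.49) -> (18.085,25.696) [heading=70, draw]
    -- iteration 2/4 --
    RT 90: heading 70 -> 340
    RT 301: heading 340 -> 39
    BK 20: (18.085,25.696) -> (2.542,13.11) [heading=39, draw]
    -- iteration 3/4 --
    RT 90: heading 39 -> 309
    RT 301: heading 309 -> 8
    BK 20: (2.542,13.11) -> (-17.263,10.327) [heading=8, draw]
    -- iteration 4/4 --
    RT 90: heading 8 -> 278
    RT 301: heading 278 -> 337
    BK 20: (-17.263,10.327) -> (-35.673,18.141) [heading=337, draw]
  ]
]
LT 90: heading 337 -> 67
Final: pos=(-35.673,18.141), heading=67, 24 segment(s) drawn
Segments drawn: 24

Answer: 24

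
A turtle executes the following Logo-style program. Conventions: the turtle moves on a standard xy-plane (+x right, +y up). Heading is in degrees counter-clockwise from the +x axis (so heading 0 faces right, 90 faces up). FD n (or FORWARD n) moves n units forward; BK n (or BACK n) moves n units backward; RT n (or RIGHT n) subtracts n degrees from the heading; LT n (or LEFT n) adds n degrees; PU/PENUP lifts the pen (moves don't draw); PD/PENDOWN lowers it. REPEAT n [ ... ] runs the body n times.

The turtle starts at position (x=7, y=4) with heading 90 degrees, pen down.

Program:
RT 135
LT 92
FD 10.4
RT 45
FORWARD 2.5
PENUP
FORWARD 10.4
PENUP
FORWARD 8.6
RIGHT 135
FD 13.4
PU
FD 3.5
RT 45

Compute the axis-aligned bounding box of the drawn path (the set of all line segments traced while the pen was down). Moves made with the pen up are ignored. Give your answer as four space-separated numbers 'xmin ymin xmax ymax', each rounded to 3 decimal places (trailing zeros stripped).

Executing turtle program step by step:
Start: pos=(7,4), heading=90, pen down
RT 135: heading 90 -> 315
LT 92: heading 315 -> 47
FD 10.4: (7,4) -> (14.093,11.606) [heading=47, draw]
RT 45: heading 47 -> 2
FD 2.5: (14.093,11.606) -> (16.591,11.693) [heading=2, draw]
PU: pen up
FD 10.4: (16.591,11.693) -> (26.985,12.056) [heading=2, move]
PU: pen up
FD 8.6: (26.985,12.056) -> (35.58,12.356) [heading=2, move]
RT 135: heading 2 -> 227
FD 13.4: (35.58,12.356) -> (26.441,2.556) [heading=227, move]
PU: pen up
FD 3.5: (26.441,2.556) -> (24.054,-0.003) [heading=227, move]
RT 45: heading 227 -> 182
Final: pos=(24.054,-0.003), heading=182, 2 segment(s) drawn

Segment endpoints: x in {7, 14.093, 16.591}, y in {4, 11.606, 11.693}
xmin=7, ymin=4, xmax=16.591, ymax=11.693

Answer: 7 4 16.591 11.693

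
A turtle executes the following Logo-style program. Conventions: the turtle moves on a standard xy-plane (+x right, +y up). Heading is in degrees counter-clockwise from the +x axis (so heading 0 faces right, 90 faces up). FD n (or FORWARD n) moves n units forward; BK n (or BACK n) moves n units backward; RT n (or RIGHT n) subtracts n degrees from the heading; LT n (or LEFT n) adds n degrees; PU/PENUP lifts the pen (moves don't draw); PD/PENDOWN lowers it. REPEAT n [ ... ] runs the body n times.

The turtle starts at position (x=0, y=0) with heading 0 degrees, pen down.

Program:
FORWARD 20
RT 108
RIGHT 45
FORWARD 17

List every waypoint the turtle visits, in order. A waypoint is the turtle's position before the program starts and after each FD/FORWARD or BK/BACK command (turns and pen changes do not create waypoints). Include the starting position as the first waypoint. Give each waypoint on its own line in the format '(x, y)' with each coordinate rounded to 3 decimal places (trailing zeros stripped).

Executing turtle program step by step:
Start: pos=(0,0), heading=0, pen down
FD 20: (0,0) -> (20,0) [heading=0, draw]
RT 108: heading 0 -> 252
RT 45: heading 252 -> 207
FD 17: (20,0) -> (4.853,-7.718) [heading=207, draw]
Final: pos=(4.853,-7.718), heading=207, 2 segment(s) drawn
Waypoints (3 total):
(0, 0)
(20, 0)
(4.853, -7.718)

Answer: (0, 0)
(20, 0)
(4.853, -7.718)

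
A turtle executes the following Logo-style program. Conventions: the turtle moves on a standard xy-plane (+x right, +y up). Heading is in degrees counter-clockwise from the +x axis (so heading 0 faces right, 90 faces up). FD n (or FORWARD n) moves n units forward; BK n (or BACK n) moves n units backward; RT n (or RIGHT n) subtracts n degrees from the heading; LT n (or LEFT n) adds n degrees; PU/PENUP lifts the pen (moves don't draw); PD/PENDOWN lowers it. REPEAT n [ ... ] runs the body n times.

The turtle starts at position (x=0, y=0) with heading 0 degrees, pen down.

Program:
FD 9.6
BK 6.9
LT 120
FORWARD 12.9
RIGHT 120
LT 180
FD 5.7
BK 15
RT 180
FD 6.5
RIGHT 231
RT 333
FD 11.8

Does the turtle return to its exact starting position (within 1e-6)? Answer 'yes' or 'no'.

Answer: no

Derivation:
Executing turtle program step by step:
Start: pos=(0,0), heading=0, pen down
FD 9.6: (0,0) -> (9.6,0) [heading=0, draw]
BK 6.9: (9.6,0) -> (2.7,0) [heading=0, draw]
LT 120: heading 0 -> 120
FD 12.9: (2.7,0) -> (-3.75,11.172) [heading=120, draw]
RT 120: heading 120 -> 0
LT 180: heading 0 -> 180
FD 5.7: (-3.75,11.172) -> (-9.45,11.172) [heading=180, draw]
BK 15: (-9.45,11.172) -> (5.55,11.172) [heading=180, draw]
RT 180: heading 180 -> 0
FD 6.5: (5.55,11.172) -> (12.05,11.172) [heading=0, draw]
RT 231: heading 0 -> 129
RT 333: heading 129 -> 156
FD 11.8: (12.05,11.172) -> (1.27,15.971) [heading=156, draw]
Final: pos=(1.27,15.971), heading=156, 7 segment(s) drawn

Start position: (0, 0)
Final position: (1.27, 15.971)
Distance = 16.022; >= 1e-6 -> NOT closed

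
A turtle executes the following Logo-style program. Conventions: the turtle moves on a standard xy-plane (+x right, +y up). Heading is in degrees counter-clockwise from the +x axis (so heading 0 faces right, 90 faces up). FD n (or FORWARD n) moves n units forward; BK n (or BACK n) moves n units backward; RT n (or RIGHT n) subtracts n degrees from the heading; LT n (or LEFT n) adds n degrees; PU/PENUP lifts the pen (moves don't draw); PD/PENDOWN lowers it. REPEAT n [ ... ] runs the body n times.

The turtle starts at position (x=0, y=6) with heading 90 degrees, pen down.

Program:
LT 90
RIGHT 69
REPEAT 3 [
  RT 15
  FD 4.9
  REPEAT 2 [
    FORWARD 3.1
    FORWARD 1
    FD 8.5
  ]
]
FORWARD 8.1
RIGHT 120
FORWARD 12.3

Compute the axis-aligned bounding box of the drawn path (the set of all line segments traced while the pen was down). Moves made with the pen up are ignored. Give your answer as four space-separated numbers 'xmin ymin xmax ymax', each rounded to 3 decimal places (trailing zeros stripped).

Answer: -3.146 6 24.329 100.562

Derivation:
Executing turtle program step by step:
Start: pos=(0,6), heading=90, pen down
LT 90: heading 90 -> 180
RT 69: heading 180 -> 111
REPEAT 3 [
  -- iteration 1/3 --
  RT 15: heading 111 -> 96
  FD 4.9: (0,6) -> (-0.512,10.873) [heading=96, draw]
  REPEAT 2 [
    -- iteration 1/2 --
    FD 3.1: (-0.512,10.873) -> (-0.836,13.956) [heading=96, draw]
    FD 1: (-0.836,13.956) -> (-0.941,14.951) [heading=96, draw]
    FD 8.5: (-0.941,14.951) -> (-1.829,23.404) [heading=96, draw]
    -- iteration 2/2 --
    FD 3.1: (-1.829,23.404) -> (-2.153,26.487) [heading=96, draw]
    FD 1: (-2.153,26.487) -> (-2.258,27.482) [heading=96, draw]
    FD 8.5: (-2.258,27.482) -> (-3.146,35.935) [heading=96, draw]
  ]
  -- iteration 2/3 --
  RT 15: heading 96 -> 81
  FD 4.9: (-3.146,35.935) -> (-2.38,40.775) [heading=81, draw]
  REPEAT 2 [
    -- iteration 1/2 --
    FD 3.1: (-2.38,40.775) -> (-1.895,43.837) [heading=81, draw]
    FD 1: (-1.895,43.837) -> (-1.738,44.824) [heading=81, draw]
    FD 8.5: (-1.738,44.824) -> (-0.409,53.22) [heading=81, draw]
    -- iteration 2/2 --
    FD 3.1: (-0.409,53.22) -> (0.076,56.281) [heading=81, draw]
    FD 1: (0.076,56.281) -> (0.233,57.269) [heading=81, draw]
    FD 8.5: (0.233,57.269) -> (1.562,65.665) [heading=81, draw]
  ]
  -- iteration 3/3 --
  RT 15: heading 81 -> 66
  FD 4.9: (1.562,65.665) -> (3.555,70.141) [heading=66, draw]
  REPEAT 2 [
    -- iteration 1/2 --
    FD 3.1: (3.555,70.141) -> (4.816,72.973) [heading=66, draw]
    FD 1: (4.816,72.973) -> (5.223,73.886) [heading=66, draw]
    FD 8.5: (5.223,73.886) -> (8.68,81.652) [heading=66, draw]
    -- iteration 2/2 --
    FD 3.1: (8.68,81.652) -> (9.941,84.484) [heading=66, draw]
    FD 1: (9.941,84.484) -> (10.348,85.397) [heading=66, draw]
    FD 8.5: (10.348,85.397) -> (13.805,93.162) [heading=66, draw]
  ]
]
FD 8.1: (13.805,93.162) -> (17.1,100.562) [heading=66, draw]
RT 120: heading 66 -> 306
FD 12.3: (17.1,100.562) -> (24.329,90.611) [heading=306, draw]
Final: pos=(24.329,90.611), heading=306, 23 segment(s) drawn

Segment endpoints: x in {-3.146, -2.38, -2.258, -2.153, -1.895, -1.829, -1.738, -0.941, -0.836, -0.512, -0.409, 0, 0.076, 0.233, 1.562, 3.555, 4.816, 5.223, 8.68, 9.941, 10.348, 13.805, 17.1, 24.329}, y in {6, 10.873, 13.956, 14.951, 23.404, 26.487, 27.482, 35.935, 40.775, 43.837, 44.824, 53.22, 56.281, 57.269, 65.665, 70.141, 72.973, 73.886, 81.652, 84.484, 85.397, 90.611, 93.162, 100.562}
xmin=-3.146, ymin=6, xmax=24.329, ymax=100.562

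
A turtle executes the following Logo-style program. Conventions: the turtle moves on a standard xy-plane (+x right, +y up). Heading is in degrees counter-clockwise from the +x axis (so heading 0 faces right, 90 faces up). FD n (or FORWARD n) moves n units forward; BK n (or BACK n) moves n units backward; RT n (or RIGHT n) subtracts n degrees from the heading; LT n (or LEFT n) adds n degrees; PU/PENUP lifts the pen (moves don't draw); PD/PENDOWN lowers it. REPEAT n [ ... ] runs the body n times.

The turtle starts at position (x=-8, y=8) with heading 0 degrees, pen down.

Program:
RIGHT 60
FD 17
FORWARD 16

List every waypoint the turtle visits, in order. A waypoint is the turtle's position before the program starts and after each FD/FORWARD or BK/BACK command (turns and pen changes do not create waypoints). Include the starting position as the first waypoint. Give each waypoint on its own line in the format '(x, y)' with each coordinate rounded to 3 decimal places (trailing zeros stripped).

Executing turtle program step by step:
Start: pos=(-8,8), heading=0, pen down
RT 60: heading 0 -> 300
FD 17: (-8,8) -> (0.5,-6.722) [heading=300, draw]
FD 16: (0.5,-6.722) -> (8.5,-20.579) [heading=300, draw]
Final: pos=(8.5,-20.579), heading=300, 2 segment(s) drawn
Waypoints (3 total):
(-8, 8)
(0.5, -6.722)
(8.5, -20.579)

Answer: (-8, 8)
(0.5, -6.722)
(8.5, -20.579)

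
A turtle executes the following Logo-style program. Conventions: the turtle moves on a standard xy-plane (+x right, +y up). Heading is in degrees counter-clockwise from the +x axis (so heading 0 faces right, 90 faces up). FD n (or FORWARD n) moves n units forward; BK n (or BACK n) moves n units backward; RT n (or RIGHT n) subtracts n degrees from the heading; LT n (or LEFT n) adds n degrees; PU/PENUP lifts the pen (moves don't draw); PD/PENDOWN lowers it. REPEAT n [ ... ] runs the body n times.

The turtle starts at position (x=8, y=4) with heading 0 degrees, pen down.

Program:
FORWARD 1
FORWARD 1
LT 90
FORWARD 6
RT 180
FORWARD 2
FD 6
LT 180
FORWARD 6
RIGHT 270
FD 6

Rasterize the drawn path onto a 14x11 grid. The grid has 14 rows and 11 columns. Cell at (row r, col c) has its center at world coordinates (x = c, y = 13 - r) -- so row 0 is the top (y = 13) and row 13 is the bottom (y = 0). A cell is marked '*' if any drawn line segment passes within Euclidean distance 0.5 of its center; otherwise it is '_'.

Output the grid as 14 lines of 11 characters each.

Answer: ___________
___________
___________
__________*
__________*
____*******
__________*
__________*
__________*
________***
__________*
__________*
___________
___________

Derivation:
Segment 0: (8,4) -> (9,4)
Segment 1: (9,4) -> (10,4)
Segment 2: (10,4) -> (10,10)
Segment 3: (10,10) -> (10,8)
Segment 4: (10,8) -> (10,2)
Segment 5: (10,2) -> (10,8)
Segment 6: (10,8) -> (4,8)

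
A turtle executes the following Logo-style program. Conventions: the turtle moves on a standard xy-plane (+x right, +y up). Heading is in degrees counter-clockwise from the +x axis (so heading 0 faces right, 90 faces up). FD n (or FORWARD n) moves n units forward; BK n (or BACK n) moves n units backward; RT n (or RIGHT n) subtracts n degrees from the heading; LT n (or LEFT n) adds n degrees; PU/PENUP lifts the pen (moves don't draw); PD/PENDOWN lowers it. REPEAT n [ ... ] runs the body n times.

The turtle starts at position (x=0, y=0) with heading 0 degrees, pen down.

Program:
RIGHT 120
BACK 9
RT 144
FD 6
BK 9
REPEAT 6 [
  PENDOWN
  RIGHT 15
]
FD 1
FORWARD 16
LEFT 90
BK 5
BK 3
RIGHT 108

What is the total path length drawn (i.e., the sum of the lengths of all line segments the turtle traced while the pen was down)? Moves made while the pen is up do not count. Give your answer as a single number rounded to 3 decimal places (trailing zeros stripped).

Answer: 49

Derivation:
Executing turtle program step by step:
Start: pos=(0,0), heading=0, pen down
RT 120: heading 0 -> 240
BK 9: (0,0) -> (4.5,7.794) [heading=240, draw]
RT 144: heading 240 -> 96
FD 6: (4.5,7.794) -> (3.873,13.761) [heading=96, draw]
BK 9: (3.873,13.761) -> (4.814,4.811) [heading=96, draw]
REPEAT 6 [
  -- iteration 1/6 --
  PD: pen down
  RT 15: heading 96 -> 81
  -- iteration 2/6 --
  PD: pen down
  RT 15: heading 81 -> 66
  -- iteration 3/6 --
  PD: pen down
  RT 15: heading 66 -> 51
  -- iteration 4/6 --
  PD: pen down
  RT 15: heading 51 -> 36
  -- iteration 5/6 --
  PD: pen down
  RT 15: heading 36 -> 21
  -- iteration 6/6 --
  PD: pen down
  RT 15: heading 21 -> 6
]
FD 1: (4.814,4.811) -> (5.808,4.915) [heading=6, draw]
FD 16: (5.808,4.915) -> (21.72,6.588) [heading=6, draw]
LT 90: heading 6 -> 96
BK 5: (21.72,6.588) -> (22.243,1.615) [heading=96, draw]
BK 3: (22.243,1.615) -> (22.557,-1.369) [heading=96, draw]
RT 108: heading 96 -> 348
Final: pos=(22.557,-1.369), heading=348, 7 segment(s) drawn

Segment lengths:
  seg 1: (0,0) -> (4.5,7.794), length = 9
  seg 2: (4.5,7.794) -> (3.873,13.761), length = 6
  seg 3: (3.873,13.761) -> (4.814,4.811), length = 9
  seg 4: (4.814,4.811) -> (5.808,4.915), length = 1
  seg 5: (5.808,4.915) -> (21.72,6.588), length = 16
  seg 6: (21.72,6.588) -> (22.243,1.615), length = 5
  seg 7: (22.243,1.615) -> (22.557,-1.369), length = 3
Total = 49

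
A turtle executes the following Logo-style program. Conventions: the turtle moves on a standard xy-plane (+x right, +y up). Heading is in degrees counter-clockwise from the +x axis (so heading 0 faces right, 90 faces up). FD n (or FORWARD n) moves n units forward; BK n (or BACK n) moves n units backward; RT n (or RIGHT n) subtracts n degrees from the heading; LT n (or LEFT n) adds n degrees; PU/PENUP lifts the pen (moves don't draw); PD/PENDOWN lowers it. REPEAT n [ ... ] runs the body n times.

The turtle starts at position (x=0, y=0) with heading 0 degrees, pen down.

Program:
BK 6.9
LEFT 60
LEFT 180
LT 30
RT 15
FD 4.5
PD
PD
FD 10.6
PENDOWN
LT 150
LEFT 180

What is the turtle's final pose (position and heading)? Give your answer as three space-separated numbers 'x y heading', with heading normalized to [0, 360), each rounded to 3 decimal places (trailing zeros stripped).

Answer: -10.808 -14.585 225

Derivation:
Executing turtle program step by step:
Start: pos=(0,0), heading=0, pen down
BK 6.9: (0,0) -> (-6.9,0) [heading=0, draw]
LT 60: heading 0 -> 60
LT 180: heading 60 -> 240
LT 30: heading 240 -> 270
RT 15: heading 270 -> 255
FD 4.5: (-6.9,0) -> (-8.065,-4.347) [heading=255, draw]
PD: pen down
PD: pen down
FD 10.6: (-8.065,-4.347) -> (-10.808,-14.585) [heading=255, draw]
PD: pen down
LT 150: heading 255 -> 45
LT 180: heading 45 -> 225
Final: pos=(-10.808,-14.585), heading=225, 3 segment(s) drawn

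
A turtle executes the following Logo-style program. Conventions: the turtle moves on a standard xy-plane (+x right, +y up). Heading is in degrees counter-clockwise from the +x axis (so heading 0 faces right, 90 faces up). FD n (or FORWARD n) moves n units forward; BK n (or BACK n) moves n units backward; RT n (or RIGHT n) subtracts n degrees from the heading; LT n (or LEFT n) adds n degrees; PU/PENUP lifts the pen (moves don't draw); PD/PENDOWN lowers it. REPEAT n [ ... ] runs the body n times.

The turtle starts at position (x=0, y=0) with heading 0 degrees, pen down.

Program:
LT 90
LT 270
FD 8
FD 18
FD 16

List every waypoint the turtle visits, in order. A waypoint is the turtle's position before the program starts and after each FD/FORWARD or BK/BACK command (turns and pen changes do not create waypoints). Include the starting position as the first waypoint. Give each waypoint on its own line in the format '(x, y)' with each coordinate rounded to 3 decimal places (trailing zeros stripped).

Answer: (0, 0)
(8, 0)
(26, 0)
(42, 0)

Derivation:
Executing turtle program step by step:
Start: pos=(0,0), heading=0, pen down
LT 90: heading 0 -> 90
LT 270: heading 90 -> 0
FD 8: (0,0) -> (8,0) [heading=0, draw]
FD 18: (8,0) -> (26,0) [heading=0, draw]
FD 16: (26,0) -> (42,0) [heading=0, draw]
Final: pos=(42,0), heading=0, 3 segment(s) drawn
Waypoints (4 total):
(0, 0)
(8, 0)
(26, 0)
(42, 0)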